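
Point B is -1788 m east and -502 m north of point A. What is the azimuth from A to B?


az = atan2(-1788, -502) = -105.7 deg
adjusted to 0-360: 254.3 degrees

254.3 degrees


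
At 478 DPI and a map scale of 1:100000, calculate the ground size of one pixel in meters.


pixel_cm = 2.54 / 478 ≈ 0.005314 cm
ground = pixel_cm * 100000 / 100 = 2.54 * 100000 / (478 * 100) = 254000 / 47800 ≈ 5.31 m

5.31 m


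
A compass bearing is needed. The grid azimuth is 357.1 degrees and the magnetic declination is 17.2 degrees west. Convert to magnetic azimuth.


magnetic azimuth = grid azimuth - declination (east +ve)
mag_az = 357.1 - -17.2 = 14.3 degrees

14.3 degrees


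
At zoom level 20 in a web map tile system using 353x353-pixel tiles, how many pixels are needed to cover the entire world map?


tiles per axis = 2^20 = 1048576
total tiles = 1048576^2 = 1099511627776
pixels per axis = 1048576 * 353 = 370147328
total pixels = 370147328^2 = 137009044425539584

137009044425539584 pixels


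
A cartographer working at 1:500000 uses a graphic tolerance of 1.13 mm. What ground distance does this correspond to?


ground = 1.13 mm * 500000 / 1000 = 565.0 m

565.0 m


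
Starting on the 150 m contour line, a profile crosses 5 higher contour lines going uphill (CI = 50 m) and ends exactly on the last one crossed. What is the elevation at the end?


elevation = 150 + 5 * 50 = 400 m

400 m


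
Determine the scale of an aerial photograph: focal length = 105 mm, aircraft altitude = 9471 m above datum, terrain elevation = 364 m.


scale = f / (H - h) = 105 mm / 9107 m = 105 / 9107000 = 1:86733

1:86733


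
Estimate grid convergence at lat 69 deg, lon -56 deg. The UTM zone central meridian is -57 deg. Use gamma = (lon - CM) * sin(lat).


gamma = (-56 - -57) * sin(69) = 1 * 0.93358 = 0.934 degrees

0.934 degrees


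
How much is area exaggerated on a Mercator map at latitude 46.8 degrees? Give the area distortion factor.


area_distortion = 1/cos^2(46.8) = 2.134

2.134


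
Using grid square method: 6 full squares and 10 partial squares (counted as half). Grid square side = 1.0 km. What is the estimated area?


effective squares = 6 + 10 * 0.5 = 11.0
area = 11.0 * 1.0 = 11.0 km^2

11.0 km^2


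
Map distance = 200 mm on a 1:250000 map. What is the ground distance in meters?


ground = 200 mm * 250000 / 1000 = 50000.0 m

50000.0 m


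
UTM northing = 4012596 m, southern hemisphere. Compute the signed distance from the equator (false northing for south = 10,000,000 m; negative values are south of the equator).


For southern: actual = 4012596 - 10000000 = -5987404 m

-5987404 m


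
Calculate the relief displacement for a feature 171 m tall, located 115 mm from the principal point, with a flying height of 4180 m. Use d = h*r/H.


d = h * r / H = 171 * 115 / 4180 = 4.7 mm

4.7 mm


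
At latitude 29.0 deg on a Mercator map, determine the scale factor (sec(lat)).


SF = 1 / cos(29.0) = 1 / 0.87462 = 1.143

1.143


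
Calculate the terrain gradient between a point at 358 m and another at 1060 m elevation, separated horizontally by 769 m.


gradient = (1060 - 358) / 769 = 702 / 769 = 0.9129

0.9129


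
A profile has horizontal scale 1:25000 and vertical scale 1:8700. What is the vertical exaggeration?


VE = horizontal_scale / vertical_scale = 25000 / 8700 ≈ 2.9

2.9x


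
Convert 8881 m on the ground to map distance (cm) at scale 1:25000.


map_cm = 8881 * 100 / 25000 = 35.524 cm ≈ 35.52 cm

35.52 cm


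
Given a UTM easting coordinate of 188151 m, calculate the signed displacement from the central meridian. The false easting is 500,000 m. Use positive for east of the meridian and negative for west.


displacement = 188151 - 500000 = -311849 m

-311849 m


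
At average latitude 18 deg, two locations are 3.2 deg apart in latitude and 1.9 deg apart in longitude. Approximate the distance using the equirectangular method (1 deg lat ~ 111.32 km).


dlat_km = 3.2 * 111.32 = 356.224
dlon_km = 1.9 * 111.32 * cos(18) ≈ 201.156
dist = sqrt(356.224^2 + 201.156^2) ≈ 409.1 km

409.1 km


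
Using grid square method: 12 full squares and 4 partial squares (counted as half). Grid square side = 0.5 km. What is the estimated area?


effective squares = 12 + 4 * 0.5 = 14.0
area = 14.0 * 0.25 = 3.5 km^2

3.5 km^2


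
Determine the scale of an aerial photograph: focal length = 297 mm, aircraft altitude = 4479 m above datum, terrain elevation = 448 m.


scale = f / (H - h) = 297 mm / 4031 m = 297 / 4031000 = 1:13572

1:13572


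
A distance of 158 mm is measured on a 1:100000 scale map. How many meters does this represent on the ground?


ground = 158 mm * 100000 / 1000 = 15800.0 m

15800.0 m


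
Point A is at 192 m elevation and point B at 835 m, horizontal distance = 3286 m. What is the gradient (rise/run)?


gradient = (835 - 192) / 3286 = 643 / 3286 = 0.1957

0.1957


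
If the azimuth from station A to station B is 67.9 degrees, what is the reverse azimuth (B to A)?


back azimuth = (67.9 + 180) mod 360 = 247.9 degrees

247.9 degrees


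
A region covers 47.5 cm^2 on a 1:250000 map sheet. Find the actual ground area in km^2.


ground_area = 47.5 * (250000/100)^2 = 296875000.0 m^2 = 296.875 km^2

296.875 km^2


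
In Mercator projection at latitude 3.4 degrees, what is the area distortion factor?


area_distortion = 1/cos^2(3.4) = 1.004

1.004


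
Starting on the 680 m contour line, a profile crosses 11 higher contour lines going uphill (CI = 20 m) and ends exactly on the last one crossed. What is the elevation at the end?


elevation = 680 + 11 * 20 = 900 m

900 m


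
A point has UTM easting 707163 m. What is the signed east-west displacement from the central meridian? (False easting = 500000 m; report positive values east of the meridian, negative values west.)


displacement = 707163 - 500000 = 207163 m

207163 m


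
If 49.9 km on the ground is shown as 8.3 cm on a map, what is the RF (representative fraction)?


ground = 49.9 km = 4990000 cm; RF denominator = ground / map = 4990000 / 8.3 ≈ 601205; RF = 1:601205

1:601205


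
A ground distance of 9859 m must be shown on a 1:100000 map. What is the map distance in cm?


map_cm = 9859 * 100 / 100000 = 9.859 cm ≈ 9.86 cm

9.86 cm


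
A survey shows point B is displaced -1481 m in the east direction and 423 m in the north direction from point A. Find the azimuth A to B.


az = atan2(-1481, 423) = -74.1 deg
adjusted to 0-360: 285.9 degrees

285.9 degrees


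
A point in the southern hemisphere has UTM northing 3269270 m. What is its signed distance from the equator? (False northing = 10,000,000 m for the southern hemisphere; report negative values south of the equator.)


For southern: actual = 3269270 - 10000000 = -6730730 m

-6730730 m


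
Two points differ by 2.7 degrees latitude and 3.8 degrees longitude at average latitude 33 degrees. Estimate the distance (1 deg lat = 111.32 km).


dlat_km = 2.7 * 111.32 = 300.564
dlon_km = 3.8 * 111.32 * cos(33) ≈ 354.771
dist = sqrt(300.564^2 + 354.771^2) ≈ 465.0 km

465.0 km


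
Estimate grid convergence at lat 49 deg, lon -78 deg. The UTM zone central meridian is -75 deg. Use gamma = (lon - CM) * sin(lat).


gamma = (-78 - -75) * sin(49) = -3 * 0.75471 = -2.264 degrees

-2.264 degrees


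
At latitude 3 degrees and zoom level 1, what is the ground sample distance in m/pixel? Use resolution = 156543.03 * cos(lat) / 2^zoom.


res = 156543.03 * cos(3) / 2^1 = 156543.03 * 0.99862953 / 2 = 78164.25 m/pixel

78164.25 m/pixel


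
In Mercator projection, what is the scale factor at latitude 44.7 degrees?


SF = 1 / cos(44.7) = 1 / 0.710799 = 1.407

1.407


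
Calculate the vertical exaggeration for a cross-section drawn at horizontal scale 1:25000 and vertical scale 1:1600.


VE = horizontal_scale / vertical_scale = 25000 / 1600 = 15.625 ≈ 15.6

15.6x


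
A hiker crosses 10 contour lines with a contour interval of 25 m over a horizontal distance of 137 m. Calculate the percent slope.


elevation change = 10 * 25 = 250 m
slope = 250 / 137 * 100 = 182.5%

182.5%


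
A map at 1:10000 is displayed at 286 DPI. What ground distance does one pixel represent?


pixel_cm = 2.54 / 286 ≈ 0.008881 cm
ground = pixel_cm * 10000 / 100 = 2.54 * 10000 / (286 * 100) = 25400 / 28600 ≈ 0.89 m

0.89 m


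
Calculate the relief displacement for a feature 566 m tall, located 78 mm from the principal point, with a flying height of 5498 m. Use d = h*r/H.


d = h * r / H = 566 * 78 / 5498 = 8.03 mm

8.03 mm


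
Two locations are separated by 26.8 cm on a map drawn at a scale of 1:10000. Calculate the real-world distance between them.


ground = 26.8 cm * 10000 / 100 = 2680.0 m = 2.68 km

2.68 km


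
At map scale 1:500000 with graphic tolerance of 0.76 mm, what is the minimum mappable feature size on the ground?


ground = 0.76 mm * 500000 / 1000 = 380.0 m

380.0 m


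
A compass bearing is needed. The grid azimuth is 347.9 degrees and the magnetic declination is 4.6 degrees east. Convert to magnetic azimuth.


magnetic azimuth = grid azimuth - declination (east +ve)
mag_az = 347.9 - 4.6 = 343.3 degrees

343.3 degrees


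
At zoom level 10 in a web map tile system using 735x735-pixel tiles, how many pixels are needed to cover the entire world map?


tiles per axis = 2^10 = 1024
total tiles = 1024^2 = 1048576
pixels per axis = 1024 * 735 = 752640
total pixels = 752640^2 = 566466969600

566466969600 pixels


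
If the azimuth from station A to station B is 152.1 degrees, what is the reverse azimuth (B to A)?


back azimuth = (152.1 + 180) mod 360 = 332.1 degrees

332.1 degrees


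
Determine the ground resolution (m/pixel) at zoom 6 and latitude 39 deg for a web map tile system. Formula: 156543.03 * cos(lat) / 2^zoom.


res = 156543.03 * cos(39) / 2^6 = 156543.03 * 0.77714596 / 64 = 1900.89 m/pixel

1900.89 m/pixel


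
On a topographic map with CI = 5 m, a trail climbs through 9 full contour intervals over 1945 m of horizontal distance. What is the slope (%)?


elevation change = 9 * 5 = 45 m
slope = 45 / 1945 * 100 = 2.3%

2.3%


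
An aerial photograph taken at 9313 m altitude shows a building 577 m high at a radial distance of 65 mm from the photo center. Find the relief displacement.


d = h * r / H = 577 * 65 / 9313 = 4.03 mm

4.03 mm


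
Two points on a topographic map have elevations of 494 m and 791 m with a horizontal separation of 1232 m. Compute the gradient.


gradient = (791 - 494) / 1232 = 297 / 1232 = 0.2411

0.2411


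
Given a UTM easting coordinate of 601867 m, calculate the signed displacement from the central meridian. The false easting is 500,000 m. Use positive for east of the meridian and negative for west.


displacement = 601867 - 500000 = 101867 m

101867 m


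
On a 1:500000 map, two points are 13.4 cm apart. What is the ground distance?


ground = 13.4 cm * 500000 / 100 = 67000.0 m = 67.0 km

67.0 km


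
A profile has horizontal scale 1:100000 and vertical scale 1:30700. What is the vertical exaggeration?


VE = horizontal_scale / vertical_scale = 100000 / 30700 ≈ 3.3

3.3x


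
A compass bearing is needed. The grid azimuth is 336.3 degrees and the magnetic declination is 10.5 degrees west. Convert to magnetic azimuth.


magnetic azimuth = grid azimuth - declination (east +ve)
mag_az = 336.3 - -10.5 = 346.8 degrees

346.8 degrees


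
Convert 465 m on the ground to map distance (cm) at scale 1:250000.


map_cm = 465 * 100 / 250000 = 0.186 cm ≈ 0.19 cm

0.19 cm


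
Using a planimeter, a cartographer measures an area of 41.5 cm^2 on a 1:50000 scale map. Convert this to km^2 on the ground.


ground_area = 41.5 * (50000/100)^2 = 10375000.0 m^2 = 10.375 km^2

10.375 km^2


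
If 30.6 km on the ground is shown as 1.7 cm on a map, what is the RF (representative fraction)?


ground = 30.6 km = 3060000 cm; RF denominator = ground / map = 3060000 / 1.7 = 1800000; RF = 1:1800000

1:1800000


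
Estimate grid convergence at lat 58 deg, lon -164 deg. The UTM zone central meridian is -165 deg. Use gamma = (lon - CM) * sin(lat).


gamma = (-164 - -165) * sin(58) = 1 * 0.848048 = 0.848 degrees

0.848 degrees


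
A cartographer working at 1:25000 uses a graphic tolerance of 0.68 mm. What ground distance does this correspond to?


ground = 0.68 mm * 25000 / 1000 = 17.0 m

17.0 m


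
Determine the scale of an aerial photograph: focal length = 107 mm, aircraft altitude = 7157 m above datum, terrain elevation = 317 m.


scale = f / (H - h) = 107 mm / 6840 m = 107 / 6840000 = 1:63925

1:63925


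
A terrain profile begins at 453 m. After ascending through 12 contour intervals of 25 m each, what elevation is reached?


elevation = 453 + 12 * 25 = 753 m

753 m


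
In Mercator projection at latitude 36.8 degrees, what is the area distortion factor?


area_distortion = 1/cos^2(36.8) = 1.56

1.56


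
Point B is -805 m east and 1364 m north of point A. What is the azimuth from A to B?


az = atan2(-805, 1364) = -30.5 deg
adjusted to 0-360: 329.5 degrees

329.5 degrees


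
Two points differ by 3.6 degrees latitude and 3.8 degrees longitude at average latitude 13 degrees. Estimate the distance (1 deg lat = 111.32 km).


dlat_km = 3.6 * 111.32 = 400.752
dlon_km = 3.8 * 111.32 * cos(13) ≈ 412.174
dist = sqrt(400.752^2 + 412.174^2) ≈ 574.9 km

574.9 km


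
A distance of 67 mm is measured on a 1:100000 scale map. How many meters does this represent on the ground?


ground = 67 mm * 100000 / 1000 = 6700.0 m

6700.0 m


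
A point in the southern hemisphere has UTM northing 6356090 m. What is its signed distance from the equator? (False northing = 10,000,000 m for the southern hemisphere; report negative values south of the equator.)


For southern: actual = 6356090 - 10000000 = -3643910 m

-3643910 m


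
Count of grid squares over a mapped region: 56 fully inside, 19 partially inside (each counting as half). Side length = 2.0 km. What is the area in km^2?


effective squares = 56 + 19 * 0.5 = 65.5
area = 65.5 * 4.0 = 262.0 km^2

262.0 km^2


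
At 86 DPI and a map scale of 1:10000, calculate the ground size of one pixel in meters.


pixel_cm = 2.54 / 86 ≈ 0.029535 cm
ground = pixel_cm * 10000 / 100 = 2.54 * 10000 / (86 * 100) = 25400 / 8600 ≈ 2.95 m

2.95 m


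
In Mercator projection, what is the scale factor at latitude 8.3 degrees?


SF = 1 / cos(8.3) = 1 / 0.989526 = 1.011

1.011


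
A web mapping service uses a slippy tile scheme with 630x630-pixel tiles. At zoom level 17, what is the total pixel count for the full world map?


tiles per axis = 2^17 = 131072
total tiles = 131072^2 = 17179869184
pixels per axis = 131072 * 630 = 82575360
total pixels = 82575360^2 = 6818690079129600

6818690079129600 pixels


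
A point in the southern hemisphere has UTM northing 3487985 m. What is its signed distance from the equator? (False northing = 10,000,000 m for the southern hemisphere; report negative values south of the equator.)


For southern: actual = 3487985 - 10000000 = -6512015 m

-6512015 m


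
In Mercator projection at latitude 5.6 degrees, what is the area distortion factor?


area_distortion = 1/cos^2(5.6) = 1.01

1.01


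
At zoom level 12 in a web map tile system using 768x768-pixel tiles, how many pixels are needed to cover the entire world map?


tiles per axis = 2^12 = 4096
total tiles = 4096^2 = 16777216
pixels per axis = 4096 * 768 = 3145728
total pixels = 3145728^2 = 9895604649984

9895604649984 pixels


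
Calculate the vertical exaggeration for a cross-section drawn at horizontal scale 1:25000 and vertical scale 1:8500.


VE = horizontal_scale / vertical_scale = 25000 / 8500 ≈ 2.9

2.9x


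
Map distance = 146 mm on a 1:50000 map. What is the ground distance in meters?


ground = 146 mm * 50000 / 1000 = 7300.0 m

7300.0 m


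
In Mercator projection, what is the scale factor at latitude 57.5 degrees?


SF = 1 / cos(57.5) = 1 / 0.5373 = 1.861

1.861


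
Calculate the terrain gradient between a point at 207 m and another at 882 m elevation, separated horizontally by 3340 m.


gradient = (882 - 207) / 3340 = 675 / 3340 = 0.2021

0.2021


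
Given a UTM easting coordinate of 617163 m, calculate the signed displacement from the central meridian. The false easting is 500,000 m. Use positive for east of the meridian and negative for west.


displacement = 617163 - 500000 = 117163 m

117163 m


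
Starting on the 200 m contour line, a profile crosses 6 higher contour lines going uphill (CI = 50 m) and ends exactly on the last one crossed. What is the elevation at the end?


elevation = 200 + 6 * 50 = 500 m

500 m


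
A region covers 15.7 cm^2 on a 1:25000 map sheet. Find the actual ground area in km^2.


ground_area = 15.7 * (25000/100)^2 = 981250.0 m^2 = 0.98125 km^2 ≈ 0.981 km^2

0.981 km^2


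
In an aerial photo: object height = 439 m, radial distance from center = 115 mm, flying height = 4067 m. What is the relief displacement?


d = h * r / H = 439 * 115 / 4067 = 12.41 mm

12.41 mm


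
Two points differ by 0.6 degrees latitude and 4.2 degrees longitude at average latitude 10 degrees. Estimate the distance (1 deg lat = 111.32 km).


dlat_km = 0.6 * 111.32 = 66.792
dlon_km = 4.2 * 111.32 * cos(10) ≈ 460.441
dist = sqrt(66.792^2 + 460.441^2) ≈ 465.3 km

465.3 km


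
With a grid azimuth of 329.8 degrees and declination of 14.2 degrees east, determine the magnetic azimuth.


magnetic azimuth = grid azimuth - declination (east +ve)
mag_az = 329.8 - 14.2 = 315.6 degrees

315.6 degrees


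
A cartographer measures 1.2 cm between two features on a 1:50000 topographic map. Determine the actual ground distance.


ground = 1.2 cm * 50000 / 100 = 600.0 m

600.0 m


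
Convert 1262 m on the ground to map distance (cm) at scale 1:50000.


map_cm = 1262 * 100 / 50000 = 2.524 cm ≈ 2.52 cm

2.52 cm


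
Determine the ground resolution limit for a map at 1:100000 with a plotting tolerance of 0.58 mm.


ground = 0.58 mm * 100000 / 1000 = 58.0 m

58.0 m


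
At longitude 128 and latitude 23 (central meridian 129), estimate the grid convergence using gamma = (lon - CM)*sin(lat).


gamma = (128 - 129) * sin(23) = -1 * 0.390731 = -0.391 degrees

-0.391 degrees


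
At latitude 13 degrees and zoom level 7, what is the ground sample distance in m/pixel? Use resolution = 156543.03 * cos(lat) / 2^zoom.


res = 156543.03 * cos(13) / 2^7 = 156543.03 * 0.97437006 / 128 = 1191.65 m/pixel

1191.65 m/pixel


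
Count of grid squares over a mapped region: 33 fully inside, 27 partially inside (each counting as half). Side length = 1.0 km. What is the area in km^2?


effective squares = 33 + 27 * 0.5 = 46.5
area = 46.5 * 1.0 = 46.5 km^2

46.5 km^2


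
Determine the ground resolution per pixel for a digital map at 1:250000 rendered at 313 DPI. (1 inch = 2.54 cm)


pixel_cm = 2.54 / 313 ≈ 0.008115 cm
ground = pixel_cm * 250000 / 100 = 2.54 * 250000 / (313 * 100) = 635000 / 31300 ≈ 20.29 m

20.29 m


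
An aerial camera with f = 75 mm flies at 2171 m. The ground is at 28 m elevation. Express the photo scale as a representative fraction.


scale = f / (H - h) = 75 mm / 2143 m = 75 / 2143000 = 1:28573

1:28573


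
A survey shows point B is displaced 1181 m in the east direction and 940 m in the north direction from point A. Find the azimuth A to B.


az = atan2(1181, 940) = 51.5 deg
adjusted to 0-360: 51.5 degrees

51.5 degrees


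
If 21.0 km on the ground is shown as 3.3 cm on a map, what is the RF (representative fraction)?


ground = 21.0 km = 2100000 cm; RF denominator = ground / map = 2100000 / 3.3 ≈ 636364; RF = 1:636364

1:636364


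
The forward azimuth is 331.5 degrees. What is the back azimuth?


back azimuth = (331.5 + 180) mod 360 = 151.5 degrees

151.5 degrees


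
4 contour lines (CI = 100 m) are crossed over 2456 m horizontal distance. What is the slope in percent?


elevation change = 4 * 100 = 400 m
slope = 400 / 2456 * 100 = 16.3%

16.3%


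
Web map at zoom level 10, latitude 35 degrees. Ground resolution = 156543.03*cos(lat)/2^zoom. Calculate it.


res = 156543.03 * cos(35) / 2^10 = 156543.03 * 0.81915204 / 1024 = 125.23 m/pixel

125.23 m/pixel


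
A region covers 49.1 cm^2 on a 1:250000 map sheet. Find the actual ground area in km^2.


ground_area = 49.1 * (250000/100)^2 = 306875000.0 m^2 = 306.875 km^2

306.875 km^2


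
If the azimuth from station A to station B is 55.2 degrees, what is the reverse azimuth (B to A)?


back azimuth = (55.2 + 180) mod 360 = 235.2 degrees

235.2 degrees


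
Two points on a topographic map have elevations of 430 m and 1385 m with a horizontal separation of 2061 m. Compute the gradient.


gradient = (1385 - 430) / 2061 = 955 / 2061 = 0.4634

0.4634


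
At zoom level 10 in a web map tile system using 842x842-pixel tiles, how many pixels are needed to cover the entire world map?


tiles per axis = 2^10 = 1024
total tiles = 1024^2 = 1048576
pixels per axis = 1024 * 842 = 862208
total pixels = 862208^2 = 743402635264

743402635264 pixels


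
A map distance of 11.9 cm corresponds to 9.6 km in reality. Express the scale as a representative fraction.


ground = 9.6 km = 960000 cm; RF denominator = ground / map = 960000 / 11.9 ≈ 80672; RF = 1:80672

1:80672


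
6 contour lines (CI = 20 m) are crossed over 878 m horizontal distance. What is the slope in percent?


elevation change = 6 * 20 = 120 m
slope = 120 / 878 * 100 = 13.7%

13.7%


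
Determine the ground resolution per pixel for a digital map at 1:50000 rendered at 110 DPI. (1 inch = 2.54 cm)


pixel_cm = 2.54 / 110 ≈ 0.023091 cm
ground = pixel_cm * 50000 / 100 = 2.54 * 50000 / (110 * 100) = 127000 / 11000 ≈ 11.55 m

11.55 m


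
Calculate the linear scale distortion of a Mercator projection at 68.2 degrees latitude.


SF = 1 / cos(68.2) = 1 / 0.371368 = 2.693

2.693


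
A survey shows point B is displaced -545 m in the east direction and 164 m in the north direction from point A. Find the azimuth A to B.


az = atan2(-545, 164) = -73.3 deg
adjusted to 0-360: 286.7 degrees

286.7 degrees


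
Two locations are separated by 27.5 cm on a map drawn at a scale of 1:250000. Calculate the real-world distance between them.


ground = 27.5 cm * 250000 / 100 = 68750.0 m = 68.75 km

68.75 km


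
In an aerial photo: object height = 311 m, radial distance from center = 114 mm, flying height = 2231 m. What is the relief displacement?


d = h * r / H = 311 * 114 / 2231 = 15.89 mm

15.89 mm


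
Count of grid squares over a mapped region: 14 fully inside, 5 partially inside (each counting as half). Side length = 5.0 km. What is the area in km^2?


effective squares = 14 + 5 * 0.5 = 16.5
area = 16.5 * 25.0 = 412.5 km^2

412.5 km^2


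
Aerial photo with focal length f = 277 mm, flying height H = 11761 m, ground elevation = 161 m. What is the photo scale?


scale = f / (H - h) = 277 mm / 11600 m = 277 / 11600000 = 1:41877

1:41877


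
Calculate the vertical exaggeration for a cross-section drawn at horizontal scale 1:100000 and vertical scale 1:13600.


VE = horizontal_scale / vertical_scale = 100000 / 13600 ≈ 7.4

7.4x


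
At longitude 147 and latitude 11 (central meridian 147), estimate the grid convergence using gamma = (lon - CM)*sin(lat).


gamma = (147 - 147) * sin(11) = 0 * 0.190809 = 0.0 degrees

0.0 degrees


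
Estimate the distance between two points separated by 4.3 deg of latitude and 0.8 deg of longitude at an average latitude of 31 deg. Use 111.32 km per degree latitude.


dlat_km = 4.3 * 111.32 = 478.676
dlon_km = 0.8 * 111.32 * cos(31) ≈ 76.336
dist = sqrt(478.676^2 + 76.336^2) ≈ 484.7 km

484.7 km


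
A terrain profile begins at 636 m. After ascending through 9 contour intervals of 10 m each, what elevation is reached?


elevation = 636 + 9 * 10 = 726 m

726 m


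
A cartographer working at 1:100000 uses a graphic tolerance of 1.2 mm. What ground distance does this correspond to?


ground = 1.2 mm * 100000 / 1000 = 120.0 m

120.0 m


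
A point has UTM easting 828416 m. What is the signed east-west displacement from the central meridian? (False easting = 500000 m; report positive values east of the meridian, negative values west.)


displacement = 828416 - 500000 = 328416 m

328416 m


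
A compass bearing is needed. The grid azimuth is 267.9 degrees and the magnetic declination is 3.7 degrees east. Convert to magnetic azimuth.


magnetic azimuth = grid azimuth - declination (east +ve)
mag_az = 267.9 - 3.7 = 264.2 degrees

264.2 degrees


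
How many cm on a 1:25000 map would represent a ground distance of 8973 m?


map_cm = 8973 * 100 / 25000 = 35.892 cm ≈ 35.89 cm

35.89 cm


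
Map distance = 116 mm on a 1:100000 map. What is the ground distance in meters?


ground = 116 mm * 100000 / 1000 = 11600.0 m

11600.0 m


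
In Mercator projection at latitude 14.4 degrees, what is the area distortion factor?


area_distortion = 1/cos^2(14.4) = 1.066

1.066


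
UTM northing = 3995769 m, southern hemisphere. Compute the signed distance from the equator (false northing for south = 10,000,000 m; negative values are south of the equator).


For southern: actual = 3995769 - 10000000 = -6004231 m

-6004231 m


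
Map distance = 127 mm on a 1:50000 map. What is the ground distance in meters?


ground = 127 mm * 50000 / 1000 = 6350.0 m

6350.0 m


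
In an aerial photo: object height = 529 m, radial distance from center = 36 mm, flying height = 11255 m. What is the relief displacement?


d = h * r / H = 529 * 36 / 11255 = 1.69 mm

1.69 mm


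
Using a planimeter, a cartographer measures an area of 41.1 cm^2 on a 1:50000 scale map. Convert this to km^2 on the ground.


ground_area = 41.1 * (50000/100)^2 = 10275000.0 m^2 = 10.275 km^2

10.275 km^2


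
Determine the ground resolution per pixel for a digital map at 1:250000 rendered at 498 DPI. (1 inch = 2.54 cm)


pixel_cm = 2.54 / 498 ≈ 0.0051 cm
ground = pixel_cm * 250000 / 100 = 2.54 * 250000 / (498 * 100) = 635000 / 49800 ≈ 12.75 m

12.75 m


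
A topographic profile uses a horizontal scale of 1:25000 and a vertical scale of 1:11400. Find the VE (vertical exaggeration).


VE = horizontal_scale / vertical_scale = 25000 / 11400 ≈ 2.2

2.2x


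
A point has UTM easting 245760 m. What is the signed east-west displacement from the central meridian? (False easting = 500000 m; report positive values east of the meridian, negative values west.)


displacement = 245760 - 500000 = -254240 m

-254240 m


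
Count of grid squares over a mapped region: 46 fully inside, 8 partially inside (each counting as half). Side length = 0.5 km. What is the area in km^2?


effective squares = 46 + 8 * 0.5 = 50.0
area = 50.0 * 0.25 = 12.5 km^2

12.5 km^2


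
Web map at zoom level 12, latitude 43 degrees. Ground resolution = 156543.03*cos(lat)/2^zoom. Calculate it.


res = 156543.03 * cos(43) / 2^12 = 156543.03 * 0.7313537 / 4096 = 27.95 m/pixel

27.95 m/pixel


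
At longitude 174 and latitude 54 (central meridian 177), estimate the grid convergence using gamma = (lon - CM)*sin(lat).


gamma = (174 - 177) * sin(54) = -3 * 0.809017 = -2.427 degrees

-2.427 degrees


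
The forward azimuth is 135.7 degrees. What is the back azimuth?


back azimuth = (135.7 + 180) mod 360 = 315.7 degrees

315.7 degrees


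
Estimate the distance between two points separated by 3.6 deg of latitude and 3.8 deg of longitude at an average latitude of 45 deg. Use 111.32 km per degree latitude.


dlat_km = 3.6 * 111.32 = 400.752
dlon_km = 3.8 * 111.32 * cos(45) ≈ 299.117
dist = sqrt(400.752^2 + 299.117^2) ≈ 500.1 km

500.1 km


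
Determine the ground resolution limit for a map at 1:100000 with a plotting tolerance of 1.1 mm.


ground = 1.1 mm * 100000 / 1000 = 110.0 m

110.0 m


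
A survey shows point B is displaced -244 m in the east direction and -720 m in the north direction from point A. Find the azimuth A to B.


az = atan2(-244, -720) = -161.3 deg
adjusted to 0-360: 198.7 degrees

198.7 degrees


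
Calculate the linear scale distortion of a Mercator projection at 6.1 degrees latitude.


SF = 1 / cos(6.1) = 1 / 0.994338 = 1.006

1.006


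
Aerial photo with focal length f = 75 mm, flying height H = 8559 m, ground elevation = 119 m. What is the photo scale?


scale = f / (H - h) = 75 mm / 8440 m = 75 / 8440000 = 1:112533

1:112533


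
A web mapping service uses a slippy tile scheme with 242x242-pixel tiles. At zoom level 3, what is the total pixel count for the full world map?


tiles per axis = 2^3 = 8
total tiles = 8^2 = 64
pixels per axis = 8 * 242 = 1936
total pixels = 1936^2 = 3748096

3748096 pixels


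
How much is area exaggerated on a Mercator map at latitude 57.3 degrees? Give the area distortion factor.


area_distortion = 1/cos^2(57.3) = 3.426

3.426


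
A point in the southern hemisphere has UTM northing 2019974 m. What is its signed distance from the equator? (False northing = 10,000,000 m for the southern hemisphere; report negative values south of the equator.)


For southern: actual = 2019974 - 10000000 = -7980026 m

-7980026 m


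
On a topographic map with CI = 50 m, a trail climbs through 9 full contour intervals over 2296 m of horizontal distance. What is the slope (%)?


elevation change = 9 * 50 = 450 m
slope = 450 / 2296 * 100 = 19.6%

19.6%


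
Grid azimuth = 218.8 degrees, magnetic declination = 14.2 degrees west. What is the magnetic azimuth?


magnetic azimuth = grid azimuth - declination (east +ve)
mag_az = 218.8 - -14.2 = 233.0 degrees

233.0 degrees


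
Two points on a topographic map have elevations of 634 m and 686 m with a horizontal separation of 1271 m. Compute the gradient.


gradient = (686 - 634) / 1271 = 52 / 1271 = 0.0409

0.0409


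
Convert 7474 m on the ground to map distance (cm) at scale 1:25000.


map_cm = 7474 * 100 / 25000 = 29.896 cm ≈ 29.9 cm

29.9 cm


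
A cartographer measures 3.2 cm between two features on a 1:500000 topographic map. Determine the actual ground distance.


ground = 3.2 cm * 500000 / 100 = 16000.0 m = 16.0 km

16.0 km


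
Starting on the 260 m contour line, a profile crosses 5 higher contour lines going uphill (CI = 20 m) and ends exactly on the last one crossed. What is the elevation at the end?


elevation = 260 + 5 * 20 = 360 m

360 m


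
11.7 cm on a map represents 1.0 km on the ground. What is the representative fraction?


ground = 1.0 km = 100000 cm; RF denominator = ground / map = 100000 / 11.7 ≈ 8547; RF = 1:8547

1:8547


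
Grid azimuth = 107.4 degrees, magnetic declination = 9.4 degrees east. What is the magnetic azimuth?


magnetic azimuth = grid azimuth - declination (east +ve)
mag_az = 107.4 - 9.4 = 98.0 degrees

98.0 degrees


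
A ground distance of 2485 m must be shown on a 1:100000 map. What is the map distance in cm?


map_cm = 2485 * 100 / 100000 = 2.485 cm ≈ 2.49 cm

2.49 cm


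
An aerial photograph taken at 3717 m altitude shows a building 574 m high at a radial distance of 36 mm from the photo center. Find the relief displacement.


d = h * r / H = 574 * 36 / 3717 = 5.56 mm

5.56 mm


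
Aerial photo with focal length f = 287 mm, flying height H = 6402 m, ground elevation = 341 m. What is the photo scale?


scale = f / (H - h) = 287 mm / 6061 m = 287 / 6061000 = 1:21118

1:21118


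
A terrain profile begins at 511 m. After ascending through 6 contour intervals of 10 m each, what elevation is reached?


elevation = 511 + 6 * 10 = 571 m

571 m


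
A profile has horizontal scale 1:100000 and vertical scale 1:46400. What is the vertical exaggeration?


VE = horizontal_scale / vertical_scale = 100000 / 46400 ≈ 2.2

2.2x


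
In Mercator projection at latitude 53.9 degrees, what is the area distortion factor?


area_distortion = 1/cos^2(53.9) = 2.881

2.881


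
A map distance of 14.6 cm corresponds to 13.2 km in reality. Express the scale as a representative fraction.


ground = 13.2 km = 1320000 cm; RF denominator = ground / map = 1320000 / 14.6 ≈ 90411; RF = 1:90411

1:90411


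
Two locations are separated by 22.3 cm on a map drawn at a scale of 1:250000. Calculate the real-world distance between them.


ground = 22.3 cm * 250000 / 100 = 55750.0 m = 55.75 km

55.75 km


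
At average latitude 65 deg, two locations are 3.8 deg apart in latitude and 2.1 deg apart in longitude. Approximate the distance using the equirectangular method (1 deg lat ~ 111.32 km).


dlat_km = 3.8 * 111.32 = 423.016
dlon_km = 2.1 * 111.32 * cos(65) ≈ 98.796
dist = sqrt(423.016^2 + 98.796^2) ≈ 434.4 km

434.4 km


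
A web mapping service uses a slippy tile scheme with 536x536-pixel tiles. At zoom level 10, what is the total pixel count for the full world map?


tiles per axis = 2^10 = 1024
total tiles = 1024^2 = 1048576
pixels per axis = 1024 * 536 = 548864
total pixels = 548864^2 = 301251690496

301251690496 pixels


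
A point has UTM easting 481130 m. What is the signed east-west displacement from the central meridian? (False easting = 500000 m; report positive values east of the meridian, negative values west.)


displacement = 481130 - 500000 = -18870 m

-18870 m


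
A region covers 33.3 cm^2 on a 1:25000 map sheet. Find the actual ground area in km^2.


ground_area = 33.3 * (25000/100)^2 = 2081250.0 m^2 = 2.08125 km^2 ≈ 2.081 km^2

2.081 km^2


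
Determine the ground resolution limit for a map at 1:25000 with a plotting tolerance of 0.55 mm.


ground = 0.55 mm * 25000 / 1000 = 13.75 m

13.75 m


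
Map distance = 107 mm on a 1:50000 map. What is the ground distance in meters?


ground = 107 mm * 50000 / 1000 = 5350.0 m

5350.0 m


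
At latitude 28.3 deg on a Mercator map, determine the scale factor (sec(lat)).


SF = 1 / cos(28.3) = 1 / 0.880477 = 1.136

1.136


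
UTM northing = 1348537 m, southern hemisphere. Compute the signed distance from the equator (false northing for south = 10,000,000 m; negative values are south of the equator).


For southern: actual = 1348537 - 10000000 = -8651463 m

-8651463 m


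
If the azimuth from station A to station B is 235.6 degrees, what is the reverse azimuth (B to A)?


back azimuth = (235.6 + 180) mod 360 = 55.6 degrees

55.6 degrees


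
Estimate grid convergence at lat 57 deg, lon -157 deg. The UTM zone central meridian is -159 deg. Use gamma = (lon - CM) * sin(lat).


gamma = (-157 - -159) * sin(57) = 2 * 0.838671 = 1.677 degrees

1.677 degrees


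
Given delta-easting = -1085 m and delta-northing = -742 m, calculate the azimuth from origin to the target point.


az = atan2(-1085, -742) = -124.4 deg
adjusted to 0-360: 235.6 degrees

235.6 degrees


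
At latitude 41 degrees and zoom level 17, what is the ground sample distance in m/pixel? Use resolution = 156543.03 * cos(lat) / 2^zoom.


res = 156543.03 * cos(41) / 2^17 = 156543.03 * 0.75470958 / 131072 = 0.9 m/pixel

0.9 m/pixel


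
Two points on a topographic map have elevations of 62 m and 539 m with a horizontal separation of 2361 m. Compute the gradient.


gradient = (539 - 62) / 2361 = 477 / 2361 = 0.202

0.202


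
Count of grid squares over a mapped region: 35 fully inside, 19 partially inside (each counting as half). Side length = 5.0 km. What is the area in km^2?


effective squares = 35 + 19 * 0.5 = 44.5
area = 44.5 * 25.0 = 1112.5 km^2

1112.5 km^2


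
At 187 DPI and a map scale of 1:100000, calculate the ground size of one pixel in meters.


pixel_cm = 2.54 / 187 ≈ 0.013583 cm
ground = pixel_cm * 100000 / 100 = 2.54 * 100000 / (187 * 100) = 254000 / 18700 ≈ 13.58 m

13.58 m


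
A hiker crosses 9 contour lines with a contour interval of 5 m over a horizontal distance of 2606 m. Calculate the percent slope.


elevation change = 9 * 5 = 45 m
slope = 45 / 2606 * 100 = 1.7%

1.7%


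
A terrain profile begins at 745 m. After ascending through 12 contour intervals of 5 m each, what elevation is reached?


elevation = 745 + 12 * 5 = 805 m

805 m


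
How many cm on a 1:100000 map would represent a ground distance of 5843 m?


map_cm = 5843 * 100 / 100000 = 5.843 cm ≈ 5.84 cm

5.84 cm


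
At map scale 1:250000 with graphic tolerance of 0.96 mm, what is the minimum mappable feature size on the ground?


ground = 0.96 mm * 250000 / 1000 = 240.0 m

240.0 m


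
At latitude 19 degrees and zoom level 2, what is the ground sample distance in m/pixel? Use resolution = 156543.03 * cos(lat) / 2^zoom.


res = 156543.03 * cos(19) / 2^2 = 156543.03 * 0.94551858 / 4 = 37003.59 m/pixel

37003.59 m/pixel


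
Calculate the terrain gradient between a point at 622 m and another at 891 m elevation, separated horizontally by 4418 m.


gradient = (891 - 622) / 4418 = 269 / 4418 = 0.0609

0.0609


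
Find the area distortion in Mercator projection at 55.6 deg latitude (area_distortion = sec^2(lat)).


area_distortion = 1/cos^2(55.6) = 3.133

3.133


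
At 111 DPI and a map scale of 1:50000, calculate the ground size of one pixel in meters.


pixel_cm = 2.54 / 111 ≈ 0.022883 cm
ground = pixel_cm * 50000 / 100 = 2.54 * 50000 / (111 * 100) = 127000 / 11100 ≈ 11.44 m

11.44 m


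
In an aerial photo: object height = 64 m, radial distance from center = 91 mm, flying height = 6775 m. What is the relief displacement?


d = h * r / H = 64 * 91 / 6775 = 0.86 mm

0.86 mm


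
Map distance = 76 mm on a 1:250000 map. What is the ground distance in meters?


ground = 76 mm * 250000 / 1000 = 19000.0 m

19000.0 m


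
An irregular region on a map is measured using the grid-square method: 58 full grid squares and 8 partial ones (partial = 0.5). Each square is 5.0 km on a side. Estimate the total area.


effective squares = 58 + 8 * 0.5 = 62.0
area = 62.0 * 25.0 = 1550.0 km^2

1550.0 km^2


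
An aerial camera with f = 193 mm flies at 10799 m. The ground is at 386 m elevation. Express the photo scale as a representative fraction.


scale = f / (H - h) = 193 mm / 10413 m = 193 / 10413000 = 1:53953

1:53953


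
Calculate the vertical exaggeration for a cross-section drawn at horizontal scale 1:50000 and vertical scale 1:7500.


VE = horizontal_scale / vertical_scale = 50000 / 7500 ≈ 6.7

6.7x


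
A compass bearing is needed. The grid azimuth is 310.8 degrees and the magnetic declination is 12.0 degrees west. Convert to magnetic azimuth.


magnetic azimuth = grid azimuth - declination (east +ve)
mag_az = 310.8 - -12.0 = 322.8 degrees

322.8 degrees


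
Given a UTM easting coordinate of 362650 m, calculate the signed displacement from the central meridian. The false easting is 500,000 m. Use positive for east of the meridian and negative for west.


displacement = 362650 - 500000 = -137350 m

-137350 m


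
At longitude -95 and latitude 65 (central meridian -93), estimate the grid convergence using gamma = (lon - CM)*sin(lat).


gamma = (-95 - -93) * sin(65) = -2 * 0.906308 = -1.813 degrees

-1.813 degrees


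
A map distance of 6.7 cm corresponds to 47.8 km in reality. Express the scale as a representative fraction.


ground = 47.8 km = 4780000 cm; RF denominator = ground / map = 4780000 / 6.7 ≈ 713433; RF = 1:713433

1:713433


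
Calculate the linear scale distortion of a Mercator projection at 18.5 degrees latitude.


SF = 1 / cos(18.5) = 1 / 0.948324 = 1.054

1.054
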